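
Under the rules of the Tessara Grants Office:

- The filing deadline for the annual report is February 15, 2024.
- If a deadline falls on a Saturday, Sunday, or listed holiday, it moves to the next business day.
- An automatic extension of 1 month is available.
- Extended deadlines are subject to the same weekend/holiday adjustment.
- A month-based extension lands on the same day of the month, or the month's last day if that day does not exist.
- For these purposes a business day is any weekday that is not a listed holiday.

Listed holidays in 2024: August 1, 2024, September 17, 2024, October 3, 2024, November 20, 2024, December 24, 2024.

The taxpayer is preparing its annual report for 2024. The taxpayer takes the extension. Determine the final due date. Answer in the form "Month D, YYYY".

March 15, 2024

The stated deadline is February 15, 2024.
February 15, 2024 is a Thursday and not a listed holiday, so it stands.
The 1 month extension carries February 15, 2024 to March 15, 2024.
Since March 15, 2024 is a Friday and not a holiday, the date is unchanged.
The final due date is March 15, 2024.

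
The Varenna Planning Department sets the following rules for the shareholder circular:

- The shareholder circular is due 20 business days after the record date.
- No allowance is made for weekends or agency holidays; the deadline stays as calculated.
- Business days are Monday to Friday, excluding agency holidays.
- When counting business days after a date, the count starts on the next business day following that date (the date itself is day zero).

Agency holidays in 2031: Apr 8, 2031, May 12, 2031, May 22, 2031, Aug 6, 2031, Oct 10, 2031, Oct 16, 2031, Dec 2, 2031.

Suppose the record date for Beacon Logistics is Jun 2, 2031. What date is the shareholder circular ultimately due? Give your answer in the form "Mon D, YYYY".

20 business days after Jun 2, 2031, excluding weekends and holidays, is Jun 30, 2031.
Jun 30, 2031 falls on a Monday. The rules make no weekend/holiday allowance, so it remains Jun 30, 2031.
Deadline: Jun 30, 2031.

Jun 30, 2031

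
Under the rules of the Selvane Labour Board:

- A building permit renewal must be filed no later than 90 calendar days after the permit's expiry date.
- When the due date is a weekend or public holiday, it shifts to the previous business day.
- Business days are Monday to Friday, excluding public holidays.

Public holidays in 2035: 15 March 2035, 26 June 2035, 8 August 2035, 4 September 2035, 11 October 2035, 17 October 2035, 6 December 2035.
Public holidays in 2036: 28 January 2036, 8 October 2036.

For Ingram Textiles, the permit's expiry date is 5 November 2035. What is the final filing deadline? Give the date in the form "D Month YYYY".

1 February 2036

Adding 90 calendar days to 5 November 2035 gives 3 February 2036.
3 February 2036 is a Sunday; the preceding business day is 1 February 2036 (Friday).
Deadline: 1 February 2036.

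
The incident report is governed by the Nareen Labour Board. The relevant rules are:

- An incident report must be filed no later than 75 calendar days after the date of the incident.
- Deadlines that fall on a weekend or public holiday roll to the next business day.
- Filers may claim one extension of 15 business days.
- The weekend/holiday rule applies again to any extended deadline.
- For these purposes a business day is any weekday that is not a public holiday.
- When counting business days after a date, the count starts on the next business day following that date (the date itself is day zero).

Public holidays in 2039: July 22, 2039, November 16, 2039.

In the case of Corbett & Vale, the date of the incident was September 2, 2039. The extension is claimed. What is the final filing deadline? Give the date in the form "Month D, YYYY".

December 8, 2039

Trigger date September 2, 2039 + 75 calendar days = November 16, 2039.
November 16, 2039 is a listed holiday, so it moves to the next business day, November 17, 2039 (Thursday).
Counting 15 further business days from November 17, 2039 reaches December 8, 2039.
December 8, 2039 falls on a Thursday, which is a business day, so no adjustment is needed.
The final due date is December 8, 2039.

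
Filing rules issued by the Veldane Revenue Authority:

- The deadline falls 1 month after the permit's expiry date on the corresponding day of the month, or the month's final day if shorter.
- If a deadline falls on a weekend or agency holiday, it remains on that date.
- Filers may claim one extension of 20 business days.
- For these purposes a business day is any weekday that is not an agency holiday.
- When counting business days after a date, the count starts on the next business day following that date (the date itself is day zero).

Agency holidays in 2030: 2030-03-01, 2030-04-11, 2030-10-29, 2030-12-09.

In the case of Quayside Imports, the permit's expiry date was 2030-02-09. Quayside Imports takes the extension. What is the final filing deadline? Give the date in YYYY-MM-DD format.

2030-04-05

1 month after 2030-02-09, on the same day of the month, is 2030-03-09.
2030-03-09 falls on a Saturday. The rules make no weekend/holiday allowance, so it remains 2030-03-09.
The 20-business-day extension runs from 2030-03-09 to 2030-04-05.
2030-04-05 is a Friday; no weekend or holiday adjustment applies.
Deadline: 2030-04-05.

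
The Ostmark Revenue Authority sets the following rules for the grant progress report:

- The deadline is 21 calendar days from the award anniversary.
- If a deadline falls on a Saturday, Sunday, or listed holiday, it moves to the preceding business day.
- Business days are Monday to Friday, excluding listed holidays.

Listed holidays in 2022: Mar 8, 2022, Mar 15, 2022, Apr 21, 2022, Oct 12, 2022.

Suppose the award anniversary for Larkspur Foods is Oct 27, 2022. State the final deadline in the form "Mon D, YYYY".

Nov 17, 2022

21 calendar days after Oct 27, 2022 is Nov 17, 2022.
Since Nov 17, 2022 is a Thursday and not a holiday, the date is unchanged.
Deadline: Nov 17, 2022.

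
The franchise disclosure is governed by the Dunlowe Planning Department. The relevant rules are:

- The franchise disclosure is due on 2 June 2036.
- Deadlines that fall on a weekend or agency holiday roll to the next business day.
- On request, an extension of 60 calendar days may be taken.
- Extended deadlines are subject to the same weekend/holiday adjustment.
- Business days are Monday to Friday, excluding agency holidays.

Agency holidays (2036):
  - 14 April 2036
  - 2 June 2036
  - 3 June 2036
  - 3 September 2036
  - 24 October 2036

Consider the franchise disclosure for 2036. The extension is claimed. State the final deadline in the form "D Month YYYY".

4 August 2036

The statutory due date is 2 June 2036.
2 June 2036 is a listed holiday, so it moves to the next business day, 4 June 2036 (Wednesday).
Applying the 60-calendar-day extension: 4 June 2036 + 60 days = 3 August 2036.
3 August 2036 falls on a Sunday. Rolling to the next business day gives 4 August 2036, a Monday.
So the filing is due 4 August 2036.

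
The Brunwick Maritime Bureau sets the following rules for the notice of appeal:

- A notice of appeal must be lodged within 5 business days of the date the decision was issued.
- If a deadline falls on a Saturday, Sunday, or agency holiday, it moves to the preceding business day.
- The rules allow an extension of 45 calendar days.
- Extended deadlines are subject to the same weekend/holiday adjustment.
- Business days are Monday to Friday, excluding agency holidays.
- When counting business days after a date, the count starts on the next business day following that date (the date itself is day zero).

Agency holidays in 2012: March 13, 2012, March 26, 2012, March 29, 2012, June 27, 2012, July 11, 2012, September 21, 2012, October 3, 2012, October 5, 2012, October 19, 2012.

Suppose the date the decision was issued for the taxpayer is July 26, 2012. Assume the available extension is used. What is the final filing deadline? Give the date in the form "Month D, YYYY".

5 business days after July 26, 2012, excluding weekends and holidays, is August 2, 2012.
August 2, 2012 is a Thursday and not a listed holiday, so it stands.
Add the 45 calendar-day extension to August 2, 2012: September 16, 2012.
September 16, 2012 falls on a Sunday. Rolling to the preceding business day gives September 14, 2012, a Friday.
Final deadline: September 14, 2012.

September 14, 2012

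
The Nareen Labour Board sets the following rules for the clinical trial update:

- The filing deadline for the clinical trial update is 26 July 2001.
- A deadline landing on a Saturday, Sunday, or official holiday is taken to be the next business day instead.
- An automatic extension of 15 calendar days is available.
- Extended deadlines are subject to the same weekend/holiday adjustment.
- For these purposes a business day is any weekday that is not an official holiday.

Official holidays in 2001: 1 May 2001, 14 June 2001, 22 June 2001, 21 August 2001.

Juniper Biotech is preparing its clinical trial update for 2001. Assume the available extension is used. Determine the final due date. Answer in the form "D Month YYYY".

The stated deadline is 26 July 2001.
26 July 2001 is a Thursday and not a listed holiday, so it stands.
Applying the 15-calendar-day extension: 26 July 2001 + 15 days = 10 August 2001.
Since 10 August 2001 is a Friday and not a holiday, the date is unchanged.
Final deadline: 10 August 2001.

10 August 2001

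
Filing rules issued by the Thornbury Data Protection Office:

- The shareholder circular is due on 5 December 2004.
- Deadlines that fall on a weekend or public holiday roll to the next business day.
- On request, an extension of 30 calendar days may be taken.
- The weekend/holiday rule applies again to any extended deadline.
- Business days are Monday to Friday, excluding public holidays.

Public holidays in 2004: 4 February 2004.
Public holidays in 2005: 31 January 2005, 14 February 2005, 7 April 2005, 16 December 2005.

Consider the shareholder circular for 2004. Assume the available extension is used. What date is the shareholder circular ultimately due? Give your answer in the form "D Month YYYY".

Start from the fixed due date, 5 December 2004.
5 December 2004 is a Sunday; the next business day is 6 December 2004 (Monday).
Applying the 30-calendar-day extension: 6 December 2004 + 30 days = 5 January 2005.
Since 5 January 2005 is a Wednesday and not a holiday, the date is unchanged.
Deadline: 5 January 2005.

5 January 2005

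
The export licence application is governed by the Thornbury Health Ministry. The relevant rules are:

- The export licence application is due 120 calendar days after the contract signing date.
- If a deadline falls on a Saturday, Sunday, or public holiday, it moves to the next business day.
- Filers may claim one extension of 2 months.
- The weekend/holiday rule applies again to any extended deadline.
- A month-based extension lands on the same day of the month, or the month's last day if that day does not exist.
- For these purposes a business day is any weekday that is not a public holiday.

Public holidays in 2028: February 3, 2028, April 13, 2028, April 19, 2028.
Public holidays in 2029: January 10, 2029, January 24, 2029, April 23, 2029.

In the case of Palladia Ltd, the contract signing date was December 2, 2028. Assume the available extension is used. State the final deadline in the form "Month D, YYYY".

June 4, 2029

Trigger date December 2, 2028 + 120 calendar days = April 1, 2029.
April 1, 2029 falls on a Sunday. Rolling to the next business day gives April 2, 2029, a Monday.
Applying the 2 months extension: 2 months after April 2, 2029 is June 2, 2029.
Because June 2, 2029 is a Saturday, the deadline becomes June 4, 2029 (Monday).
So the filing is due June 4, 2029.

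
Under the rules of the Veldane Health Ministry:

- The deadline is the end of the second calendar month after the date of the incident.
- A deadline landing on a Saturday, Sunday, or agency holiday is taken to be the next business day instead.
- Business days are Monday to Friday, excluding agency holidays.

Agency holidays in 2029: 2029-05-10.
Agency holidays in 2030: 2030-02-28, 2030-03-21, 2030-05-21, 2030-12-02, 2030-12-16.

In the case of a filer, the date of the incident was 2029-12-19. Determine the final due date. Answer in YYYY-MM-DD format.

2030-03-01

2 months after 2029-12-19 is February 2030; that month ends on 2030-02-28.
2030-02-28 is a listed holiday; the next business day is 2030-03-01 (Friday).
So the filing is due 2030-03-01.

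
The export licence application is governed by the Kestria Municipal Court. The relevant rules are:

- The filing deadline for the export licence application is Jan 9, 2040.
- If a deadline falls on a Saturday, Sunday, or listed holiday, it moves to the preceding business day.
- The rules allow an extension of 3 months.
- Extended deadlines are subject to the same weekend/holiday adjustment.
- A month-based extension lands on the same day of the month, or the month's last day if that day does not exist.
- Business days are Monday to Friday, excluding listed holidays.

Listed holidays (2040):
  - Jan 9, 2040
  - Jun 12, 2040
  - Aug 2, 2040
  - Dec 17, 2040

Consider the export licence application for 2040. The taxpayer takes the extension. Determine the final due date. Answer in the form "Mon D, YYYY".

The statutory due date is Jan 9, 2040.
Because Jan 9, 2040 is a listed holiday, the deadline becomes Jan 6, 2040 (Friday).
The 3 months extension carries Jan 6, 2040 to Apr 6, 2040.
Apr 6, 2040 is a Friday and not a listed holiday, so it stands.
Deadline: Apr 6, 2040.

Apr 6, 2040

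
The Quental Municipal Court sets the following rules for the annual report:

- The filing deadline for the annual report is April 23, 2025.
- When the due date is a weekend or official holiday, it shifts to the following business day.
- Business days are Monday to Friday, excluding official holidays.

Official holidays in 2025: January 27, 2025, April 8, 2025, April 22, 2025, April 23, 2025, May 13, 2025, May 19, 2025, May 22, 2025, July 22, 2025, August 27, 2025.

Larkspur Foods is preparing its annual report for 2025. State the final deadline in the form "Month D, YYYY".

April 24, 2025

Start from the fixed due date, April 23, 2025.
April 23, 2025 is a listed holiday, so it moves to the next business day, April 24, 2025 (Thursday).
The final due date is April 24, 2025.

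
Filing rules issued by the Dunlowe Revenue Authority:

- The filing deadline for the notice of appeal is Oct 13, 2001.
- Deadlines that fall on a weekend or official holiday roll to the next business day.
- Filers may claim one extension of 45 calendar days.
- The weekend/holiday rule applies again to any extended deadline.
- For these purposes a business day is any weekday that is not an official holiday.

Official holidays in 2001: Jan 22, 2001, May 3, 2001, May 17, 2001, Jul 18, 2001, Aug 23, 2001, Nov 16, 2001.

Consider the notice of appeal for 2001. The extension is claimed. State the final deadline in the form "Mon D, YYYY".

Nov 29, 2001

Start from the fixed due date, Oct 13, 2001.
Oct 13, 2001 is a Saturday; the next business day is Oct 15, 2001 (Monday).
With the 45-day extension, Oct 15, 2001 becomes Nov 29, 2001.
Since Nov 29, 2001 is a Thursday and not a holiday, the date is unchanged.
The final due date is Nov 29, 2001.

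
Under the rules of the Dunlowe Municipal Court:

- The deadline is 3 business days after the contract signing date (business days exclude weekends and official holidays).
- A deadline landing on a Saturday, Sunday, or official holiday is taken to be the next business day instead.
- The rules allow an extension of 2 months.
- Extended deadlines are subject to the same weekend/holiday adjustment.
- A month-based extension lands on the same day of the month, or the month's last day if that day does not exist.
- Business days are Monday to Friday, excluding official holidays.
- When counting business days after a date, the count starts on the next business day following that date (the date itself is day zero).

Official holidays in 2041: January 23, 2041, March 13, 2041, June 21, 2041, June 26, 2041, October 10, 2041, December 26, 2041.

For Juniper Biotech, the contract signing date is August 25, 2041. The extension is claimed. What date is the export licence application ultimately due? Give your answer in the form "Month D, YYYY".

Starting the day after August 25, 2041 and counting 3 business days lands on August 28, 2041.
August 28, 2041 (Wednesday) is already a business day.
The 2 months extension carries August 28, 2041 to October 28, 2041.
October 28, 2041 falls on a Monday, which is a business day, so no adjustment is needed.
Deadline: October 28, 2041.

October 28, 2041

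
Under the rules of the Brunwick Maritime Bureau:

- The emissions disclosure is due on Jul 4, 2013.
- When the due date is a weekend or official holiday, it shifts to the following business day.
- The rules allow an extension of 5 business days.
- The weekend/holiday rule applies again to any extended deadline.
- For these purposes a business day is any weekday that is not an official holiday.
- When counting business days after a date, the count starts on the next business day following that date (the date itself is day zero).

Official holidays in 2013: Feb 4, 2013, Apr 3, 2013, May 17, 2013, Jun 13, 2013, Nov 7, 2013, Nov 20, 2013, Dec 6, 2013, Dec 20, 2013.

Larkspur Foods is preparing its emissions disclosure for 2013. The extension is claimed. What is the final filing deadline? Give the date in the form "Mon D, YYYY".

The stated deadline is Jul 4, 2013.
Jul 4, 2013 falls on a Thursday, which is a business day, so no adjustment is needed.
Counting 5 further business days from Jul 4, 2013 reaches Jul 11, 2013.
Jul 11, 2013 (Thursday) is already a business day.
The final due date is Jul 11, 2013.

Jul 11, 2013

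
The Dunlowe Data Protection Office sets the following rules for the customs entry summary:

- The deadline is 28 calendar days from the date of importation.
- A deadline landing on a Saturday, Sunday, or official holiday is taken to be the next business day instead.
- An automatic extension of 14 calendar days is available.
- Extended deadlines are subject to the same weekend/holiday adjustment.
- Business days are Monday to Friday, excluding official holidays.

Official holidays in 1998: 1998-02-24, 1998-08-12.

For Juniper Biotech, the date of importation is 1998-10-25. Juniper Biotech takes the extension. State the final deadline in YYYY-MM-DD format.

28 calendar days after 1998-10-25 is 1998-11-22.
1998-11-22 is a Sunday; the next business day is 1998-11-23 (Monday).
Applying the 14-calendar-day extension: 1998-11-23 + 14 days = 1998-12-07.
1998-12-07 (Monday) is already a business day.
Deadline: 1998-12-07.

1998-12-07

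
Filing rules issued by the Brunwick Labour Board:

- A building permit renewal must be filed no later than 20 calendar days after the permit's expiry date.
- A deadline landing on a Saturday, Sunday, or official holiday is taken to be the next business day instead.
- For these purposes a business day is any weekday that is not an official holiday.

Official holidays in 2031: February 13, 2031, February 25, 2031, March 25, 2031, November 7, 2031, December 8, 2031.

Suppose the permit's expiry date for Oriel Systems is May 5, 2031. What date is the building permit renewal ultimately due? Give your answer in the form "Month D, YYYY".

20 calendar days after May 5, 2031 is May 25, 2031.
May 25, 2031 is a Sunday; the next business day is May 26, 2031 (Monday).
So the filing is due May 26, 2031.

May 26, 2031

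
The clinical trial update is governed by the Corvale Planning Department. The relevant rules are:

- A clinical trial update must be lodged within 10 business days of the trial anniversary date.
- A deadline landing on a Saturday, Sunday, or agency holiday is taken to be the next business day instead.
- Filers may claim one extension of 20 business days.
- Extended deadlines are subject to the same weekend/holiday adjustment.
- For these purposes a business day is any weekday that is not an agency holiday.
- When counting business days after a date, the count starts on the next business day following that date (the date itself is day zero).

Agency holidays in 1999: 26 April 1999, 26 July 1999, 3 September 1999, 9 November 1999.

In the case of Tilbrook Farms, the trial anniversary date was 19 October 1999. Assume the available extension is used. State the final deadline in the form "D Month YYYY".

Starting the day after 19 October 1999 and counting 10 business days lands on 2 November 1999.
2 November 1999 (Tuesday) is already a business day.
Counting 20 further business days from 2 November 1999 reaches 1 December 1999.
1 December 1999 is a Wednesday and not a listed holiday, so it stands.
Final deadline: 1 December 1999.

1 December 1999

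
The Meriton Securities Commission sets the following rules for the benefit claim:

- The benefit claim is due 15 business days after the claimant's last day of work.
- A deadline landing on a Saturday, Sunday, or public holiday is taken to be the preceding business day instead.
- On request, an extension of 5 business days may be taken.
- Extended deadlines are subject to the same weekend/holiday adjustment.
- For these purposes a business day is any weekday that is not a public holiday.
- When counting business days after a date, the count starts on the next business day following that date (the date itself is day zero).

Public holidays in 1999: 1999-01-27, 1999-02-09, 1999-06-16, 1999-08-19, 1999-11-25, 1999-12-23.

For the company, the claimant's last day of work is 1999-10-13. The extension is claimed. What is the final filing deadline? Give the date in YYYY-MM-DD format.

Counting 15 business days after 1999-10-13 (skipping weekends and listed holidays) reaches 1999-11-03.
1999-11-03 is a Wednesday and not a listed holiday, so it stands.
Applying the 5-business-day extension: 5 business days after 1999-11-03 is 1999-11-10.
1999-11-10 falls on a Wednesday, which is a business day, so no adjustment is needed.
Final deadline: 1999-11-10.

1999-11-10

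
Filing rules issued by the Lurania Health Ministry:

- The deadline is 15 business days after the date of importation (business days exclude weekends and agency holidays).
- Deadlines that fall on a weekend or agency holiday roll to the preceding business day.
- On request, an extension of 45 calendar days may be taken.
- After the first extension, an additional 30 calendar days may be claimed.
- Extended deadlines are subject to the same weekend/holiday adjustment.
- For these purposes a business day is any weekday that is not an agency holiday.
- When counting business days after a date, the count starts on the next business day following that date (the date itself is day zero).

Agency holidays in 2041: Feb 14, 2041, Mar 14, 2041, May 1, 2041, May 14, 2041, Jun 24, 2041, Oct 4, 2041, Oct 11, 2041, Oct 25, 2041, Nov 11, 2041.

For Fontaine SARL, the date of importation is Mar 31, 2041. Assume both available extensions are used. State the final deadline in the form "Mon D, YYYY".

Jul 3, 2041

15 business days after Mar 31, 2041, excluding weekends and holidays, is Apr 19, 2041.
Apr 19, 2041 is a Friday and not a listed holiday, so it stands.
Add the 45 calendar-day extension to Apr 19, 2041: Jun 3, 2041.
Jun 3, 2041 is a Monday and not a listed holiday, so it stands.
Add the 30 calendar-day extension to Jun 3, 2041: Jul 3, 2041.
Jul 3, 2041 is a Wednesday and not a listed holiday, so it stands.
The final due date is Jul 3, 2041.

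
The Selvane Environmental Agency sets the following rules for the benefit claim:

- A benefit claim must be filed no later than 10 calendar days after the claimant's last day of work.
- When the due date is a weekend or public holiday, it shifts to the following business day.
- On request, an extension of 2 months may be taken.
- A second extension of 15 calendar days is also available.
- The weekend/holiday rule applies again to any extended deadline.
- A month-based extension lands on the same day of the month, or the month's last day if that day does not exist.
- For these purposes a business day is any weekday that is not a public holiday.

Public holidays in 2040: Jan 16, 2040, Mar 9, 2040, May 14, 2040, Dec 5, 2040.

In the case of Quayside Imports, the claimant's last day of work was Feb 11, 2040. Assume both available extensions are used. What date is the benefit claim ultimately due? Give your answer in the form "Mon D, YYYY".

May 8, 2040

From Feb 11, 2040, 10 calendar days later is Feb 21, 2040.
Feb 21, 2040 (Tuesday) is already a business day.
The 2 months extension carries Feb 21, 2040 to Apr 21, 2040.
Apr 21, 2040 is a Saturday, so it moves to the next business day, Apr 23, 2040 (Monday).
Applying the 15-calendar-day extension: Apr 23, 2040 + 15 days = May 8, 2040.
Since May 8, 2040 is a Tuesday and not a holiday, the date is unchanged.
The final due date is May 8, 2040.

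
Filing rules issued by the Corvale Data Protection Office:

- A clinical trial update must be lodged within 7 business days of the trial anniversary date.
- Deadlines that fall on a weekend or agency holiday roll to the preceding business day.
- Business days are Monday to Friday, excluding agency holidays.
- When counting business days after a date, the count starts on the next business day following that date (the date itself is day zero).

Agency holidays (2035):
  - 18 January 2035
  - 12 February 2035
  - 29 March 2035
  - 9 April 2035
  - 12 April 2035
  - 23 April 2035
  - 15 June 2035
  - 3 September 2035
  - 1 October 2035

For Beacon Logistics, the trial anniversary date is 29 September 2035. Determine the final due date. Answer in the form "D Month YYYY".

Starting the day after 29 September 2035 and counting 7 business days lands on 10 October 2035.
10 October 2035 (Wednesday) is already a business day.
So the filing is due 10 October 2035.

10 October 2035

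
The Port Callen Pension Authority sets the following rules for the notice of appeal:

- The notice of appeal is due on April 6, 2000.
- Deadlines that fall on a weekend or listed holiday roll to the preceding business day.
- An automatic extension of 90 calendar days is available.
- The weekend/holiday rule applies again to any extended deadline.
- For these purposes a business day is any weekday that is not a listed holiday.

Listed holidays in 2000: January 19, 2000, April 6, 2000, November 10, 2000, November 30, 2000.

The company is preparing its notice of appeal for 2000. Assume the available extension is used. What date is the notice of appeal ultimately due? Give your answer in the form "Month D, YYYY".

July 4, 2000

Start from the fixed due date, April 6, 2000.
Because April 6, 2000 is a listed holiday, the deadline becomes April 5, 2000 (Wednesday).
With the 90-day extension, April 5, 2000 becomes July 4, 2000.
July 4, 2000 falls on a Tuesday, which is a business day, so no adjustment is needed.
Deadline: July 4, 2000.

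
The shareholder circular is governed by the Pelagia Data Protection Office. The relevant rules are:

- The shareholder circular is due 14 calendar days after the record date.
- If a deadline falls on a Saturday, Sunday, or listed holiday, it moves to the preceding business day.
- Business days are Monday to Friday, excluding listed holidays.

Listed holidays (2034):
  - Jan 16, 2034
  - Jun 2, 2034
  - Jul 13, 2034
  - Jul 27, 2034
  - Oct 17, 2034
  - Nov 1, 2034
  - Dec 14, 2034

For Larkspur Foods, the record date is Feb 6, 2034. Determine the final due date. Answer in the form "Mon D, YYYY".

Trigger date Feb 6, 2034 + 14 calendar days = Feb 20, 2034.
Feb 20, 2034 (Monday) is already a business day.
The final due date is Feb 20, 2034.

Feb 20, 2034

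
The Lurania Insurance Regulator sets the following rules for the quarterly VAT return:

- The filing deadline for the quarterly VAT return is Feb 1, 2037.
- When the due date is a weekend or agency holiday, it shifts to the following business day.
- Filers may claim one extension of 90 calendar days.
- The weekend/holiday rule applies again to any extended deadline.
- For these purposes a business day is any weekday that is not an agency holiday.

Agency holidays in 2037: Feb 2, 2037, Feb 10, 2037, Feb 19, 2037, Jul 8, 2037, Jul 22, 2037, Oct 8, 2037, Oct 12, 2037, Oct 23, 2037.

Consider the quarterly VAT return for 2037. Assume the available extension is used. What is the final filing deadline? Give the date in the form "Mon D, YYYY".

May 4, 2037

Start from the fixed due date, Feb 1, 2037.
Feb 1, 2037 is a Sunday, so it moves to the next business day, Feb 3, 2037 (Tuesday).
The 90-calendar-day extension moves the deadline from Feb 3, 2037 to May 4, 2037.
Since May 4, 2037 is a Monday and not a holiday, the date is unchanged.
Final deadline: May 4, 2037.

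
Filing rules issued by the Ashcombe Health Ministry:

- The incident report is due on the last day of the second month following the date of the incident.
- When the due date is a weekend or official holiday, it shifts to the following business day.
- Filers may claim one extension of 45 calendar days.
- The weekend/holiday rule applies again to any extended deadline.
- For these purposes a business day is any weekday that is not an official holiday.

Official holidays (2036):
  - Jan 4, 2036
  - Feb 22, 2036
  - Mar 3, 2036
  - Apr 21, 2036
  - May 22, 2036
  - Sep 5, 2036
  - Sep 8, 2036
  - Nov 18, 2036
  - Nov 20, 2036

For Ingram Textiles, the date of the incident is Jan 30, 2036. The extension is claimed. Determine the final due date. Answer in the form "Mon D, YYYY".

May 15, 2036

The second month after Jan 30, 2036 is March 2036, whose last day is Mar 31, 2036.
Mar 31, 2036 is a Monday and not a listed holiday, so it stands.
Add the 45 calendar-day extension to Mar 31, 2036: May 15, 2036.
Since May 15, 2036 is a Thursday and not a holiday, the date is unchanged.
So the filing is due May 15, 2036.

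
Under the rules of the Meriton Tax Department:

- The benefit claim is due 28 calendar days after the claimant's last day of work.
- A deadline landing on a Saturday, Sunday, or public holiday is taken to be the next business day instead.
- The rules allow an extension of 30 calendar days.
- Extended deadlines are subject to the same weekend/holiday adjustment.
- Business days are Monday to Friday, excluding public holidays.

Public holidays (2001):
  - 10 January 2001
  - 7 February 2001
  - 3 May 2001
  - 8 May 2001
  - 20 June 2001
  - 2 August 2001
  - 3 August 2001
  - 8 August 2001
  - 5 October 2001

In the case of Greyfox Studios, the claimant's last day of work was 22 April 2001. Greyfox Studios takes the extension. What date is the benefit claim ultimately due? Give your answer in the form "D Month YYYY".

Trigger date 22 April 2001 + 28 calendar days = 20 May 2001.
Because 20 May 2001 is a Sunday, the deadline becomes 21 May 2001 (Monday).
Add the 30 calendar-day extension to 21 May 2001: 20 June 2001.
20 June 2001 is a listed holiday, so it moves to the next business day, 21 June 2001 (Thursday).
So the filing is due 21 June 2001.

21 June 2001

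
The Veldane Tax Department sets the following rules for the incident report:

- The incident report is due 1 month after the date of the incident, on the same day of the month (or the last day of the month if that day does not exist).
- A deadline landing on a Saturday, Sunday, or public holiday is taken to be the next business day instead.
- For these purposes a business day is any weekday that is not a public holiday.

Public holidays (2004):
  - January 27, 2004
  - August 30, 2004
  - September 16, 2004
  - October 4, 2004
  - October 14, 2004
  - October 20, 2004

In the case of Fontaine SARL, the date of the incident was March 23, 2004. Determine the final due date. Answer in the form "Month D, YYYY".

1 month after March 23, 2004, on the same day of the month, is April 23, 2004.
April 23, 2004 falls on a Friday, which is a business day, so no adjustment is needed.
Deadline: April 23, 2004.

April 23, 2004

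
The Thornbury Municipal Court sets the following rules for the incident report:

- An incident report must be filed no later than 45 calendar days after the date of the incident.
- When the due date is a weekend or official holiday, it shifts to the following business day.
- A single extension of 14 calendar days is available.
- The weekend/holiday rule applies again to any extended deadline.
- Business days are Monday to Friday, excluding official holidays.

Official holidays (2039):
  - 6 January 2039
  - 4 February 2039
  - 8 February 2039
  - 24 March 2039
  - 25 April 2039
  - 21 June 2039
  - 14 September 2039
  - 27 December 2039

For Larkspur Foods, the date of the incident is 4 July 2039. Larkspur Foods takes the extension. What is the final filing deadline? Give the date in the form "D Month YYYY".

1 September 2039

From 4 July 2039, 45 calendar days later is 18 August 2039.
18 August 2039 is a Thursday and not a listed holiday, so it stands.
The 14-calendar-day extension moves the deadline from 18 August 2039 to 1 September 2039.
1 September 2039 is a Thursday and not a listed holiday, so it stands.
So the filing is due 1 September 2039.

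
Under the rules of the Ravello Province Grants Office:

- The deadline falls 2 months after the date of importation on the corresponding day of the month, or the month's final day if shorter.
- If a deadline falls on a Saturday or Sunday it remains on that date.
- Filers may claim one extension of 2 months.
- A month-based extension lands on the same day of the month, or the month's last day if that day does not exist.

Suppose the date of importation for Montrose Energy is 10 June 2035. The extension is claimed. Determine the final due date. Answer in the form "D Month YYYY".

10 October 2035

2 months from 10 June 2035 is 10 August 2035.
No adjustment is made for weekends or holidays, so 10 August 2035 stands.
The 2 months extension carries 10 August 2035 to 10 October 2035.
No adjustment is made for weekends or holidays, so 10 October 2035 stands.
Final deadline: 10 October 2035.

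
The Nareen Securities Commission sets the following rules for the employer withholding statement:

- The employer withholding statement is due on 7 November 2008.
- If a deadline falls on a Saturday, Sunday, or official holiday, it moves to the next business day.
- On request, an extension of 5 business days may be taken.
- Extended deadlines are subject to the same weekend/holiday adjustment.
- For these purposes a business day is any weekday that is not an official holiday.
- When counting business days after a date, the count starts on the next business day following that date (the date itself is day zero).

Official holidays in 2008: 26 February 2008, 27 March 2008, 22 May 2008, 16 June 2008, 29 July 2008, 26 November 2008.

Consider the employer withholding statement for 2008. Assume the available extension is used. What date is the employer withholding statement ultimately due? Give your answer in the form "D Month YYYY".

14 November 2008

The statutory due date is 7 November 2008.
Since 7 November 2008 is a Friday and not a holiday, the date is unchanged.
Counting 5 further business days from 7 November 2008 reaches 14 November 2008.
14 November 2008 falls on a Friday, which is a business day, so no adjustment is needed.
Final deadline: 14 November 2008.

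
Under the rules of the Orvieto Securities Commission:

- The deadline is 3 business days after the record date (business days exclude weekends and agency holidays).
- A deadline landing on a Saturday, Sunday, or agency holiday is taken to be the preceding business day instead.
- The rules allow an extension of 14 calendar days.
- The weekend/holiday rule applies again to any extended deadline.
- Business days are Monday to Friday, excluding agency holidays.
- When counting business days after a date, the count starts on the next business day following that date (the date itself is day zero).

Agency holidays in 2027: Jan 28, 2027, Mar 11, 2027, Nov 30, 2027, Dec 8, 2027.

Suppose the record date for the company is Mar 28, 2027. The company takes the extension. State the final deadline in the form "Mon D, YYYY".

3 business days after Mar 28, 2027, excluding weekends and holidays, is Mar 31, 2027.
Since Mar 31, 2027 is a Wednesday and not a holiday, the date is unchanged.
The 14-calendar-day extension moves the deadline from Mar 31, 2027 to Apr 14, 2027.
Since Apr 14, 2027 is a Wednesday and not a holiday, the date is unchanged.
Final deadline: Apr 14, 2027.

Apr 14, 2027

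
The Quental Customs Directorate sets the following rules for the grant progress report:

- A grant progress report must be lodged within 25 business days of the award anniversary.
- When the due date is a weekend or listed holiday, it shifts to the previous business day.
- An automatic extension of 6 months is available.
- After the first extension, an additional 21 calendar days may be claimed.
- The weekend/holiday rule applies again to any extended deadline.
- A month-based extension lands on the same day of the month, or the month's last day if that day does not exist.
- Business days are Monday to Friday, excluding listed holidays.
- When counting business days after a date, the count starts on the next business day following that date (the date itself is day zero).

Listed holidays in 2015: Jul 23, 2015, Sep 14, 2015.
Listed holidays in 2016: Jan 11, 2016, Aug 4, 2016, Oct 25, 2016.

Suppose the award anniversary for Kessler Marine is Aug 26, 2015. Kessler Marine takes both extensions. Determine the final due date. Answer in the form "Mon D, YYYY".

25 business days after Aug 26, 2015, excluding weekends and holidays, is Oct 1, 2015.
Oct 1, 2015 falls on a Thursday, which is a business day, so no adjustment is needed.
Applying the 6 months extension: 6 months after Oct 1, 2015 is Apr 1, 2016.
Since Apr 1, 2016 is a Friday and not a holiday, the date is unchanged.
Add the 21 calendar-day extension to Apr 1, 2016: Apr 22, 2016.
Apr 22, 2016 is a Friday and not a listed holiday, so it stands.
So the filing is due Apr 22, 2016.

Apr 22, 2016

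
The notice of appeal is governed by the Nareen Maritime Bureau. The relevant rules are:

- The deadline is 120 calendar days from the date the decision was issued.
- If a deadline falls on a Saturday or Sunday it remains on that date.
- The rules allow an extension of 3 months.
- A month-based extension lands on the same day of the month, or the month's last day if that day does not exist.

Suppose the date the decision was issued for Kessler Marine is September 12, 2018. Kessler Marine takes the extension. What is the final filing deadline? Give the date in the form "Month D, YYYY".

April 10, 2019

Trigger date September 12, 2018 + 120 calendar days = January 10, 2019.
January 10, 2019 falls on a Thursday. The rules make no weekend/holiday allowance, so it remains January 10, 2019.
Add 3 months to January 10, 2019: April 10, 2019.
April 10, 2019 falls on a Wednesday. The rules make no weekend/holiday allowance, so it remains April 10, 2019.
So the filing is due April 10, 2019.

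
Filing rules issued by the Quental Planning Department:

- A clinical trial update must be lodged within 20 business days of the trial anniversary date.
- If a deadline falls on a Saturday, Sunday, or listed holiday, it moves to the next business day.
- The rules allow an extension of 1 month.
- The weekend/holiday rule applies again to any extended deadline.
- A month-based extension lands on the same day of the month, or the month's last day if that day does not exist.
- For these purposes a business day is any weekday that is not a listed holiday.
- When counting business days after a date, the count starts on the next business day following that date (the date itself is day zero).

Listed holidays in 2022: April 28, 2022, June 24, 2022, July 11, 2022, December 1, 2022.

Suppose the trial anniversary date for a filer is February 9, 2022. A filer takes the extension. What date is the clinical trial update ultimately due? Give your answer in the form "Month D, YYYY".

20 business days after February 9, 2022, excluding weekends and holidays, is March 9, 2022.
March 9, 2022 is a Wednesday and not a listed holiday, so it stands.
The 1 month extension carries March 9, 2022 to April 9, 2022.
April 9, 2022 is a Saturday; the next business day is April 11, 2022 (Monday).
Final deadline: April 11, 2022.

April 11, 2022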